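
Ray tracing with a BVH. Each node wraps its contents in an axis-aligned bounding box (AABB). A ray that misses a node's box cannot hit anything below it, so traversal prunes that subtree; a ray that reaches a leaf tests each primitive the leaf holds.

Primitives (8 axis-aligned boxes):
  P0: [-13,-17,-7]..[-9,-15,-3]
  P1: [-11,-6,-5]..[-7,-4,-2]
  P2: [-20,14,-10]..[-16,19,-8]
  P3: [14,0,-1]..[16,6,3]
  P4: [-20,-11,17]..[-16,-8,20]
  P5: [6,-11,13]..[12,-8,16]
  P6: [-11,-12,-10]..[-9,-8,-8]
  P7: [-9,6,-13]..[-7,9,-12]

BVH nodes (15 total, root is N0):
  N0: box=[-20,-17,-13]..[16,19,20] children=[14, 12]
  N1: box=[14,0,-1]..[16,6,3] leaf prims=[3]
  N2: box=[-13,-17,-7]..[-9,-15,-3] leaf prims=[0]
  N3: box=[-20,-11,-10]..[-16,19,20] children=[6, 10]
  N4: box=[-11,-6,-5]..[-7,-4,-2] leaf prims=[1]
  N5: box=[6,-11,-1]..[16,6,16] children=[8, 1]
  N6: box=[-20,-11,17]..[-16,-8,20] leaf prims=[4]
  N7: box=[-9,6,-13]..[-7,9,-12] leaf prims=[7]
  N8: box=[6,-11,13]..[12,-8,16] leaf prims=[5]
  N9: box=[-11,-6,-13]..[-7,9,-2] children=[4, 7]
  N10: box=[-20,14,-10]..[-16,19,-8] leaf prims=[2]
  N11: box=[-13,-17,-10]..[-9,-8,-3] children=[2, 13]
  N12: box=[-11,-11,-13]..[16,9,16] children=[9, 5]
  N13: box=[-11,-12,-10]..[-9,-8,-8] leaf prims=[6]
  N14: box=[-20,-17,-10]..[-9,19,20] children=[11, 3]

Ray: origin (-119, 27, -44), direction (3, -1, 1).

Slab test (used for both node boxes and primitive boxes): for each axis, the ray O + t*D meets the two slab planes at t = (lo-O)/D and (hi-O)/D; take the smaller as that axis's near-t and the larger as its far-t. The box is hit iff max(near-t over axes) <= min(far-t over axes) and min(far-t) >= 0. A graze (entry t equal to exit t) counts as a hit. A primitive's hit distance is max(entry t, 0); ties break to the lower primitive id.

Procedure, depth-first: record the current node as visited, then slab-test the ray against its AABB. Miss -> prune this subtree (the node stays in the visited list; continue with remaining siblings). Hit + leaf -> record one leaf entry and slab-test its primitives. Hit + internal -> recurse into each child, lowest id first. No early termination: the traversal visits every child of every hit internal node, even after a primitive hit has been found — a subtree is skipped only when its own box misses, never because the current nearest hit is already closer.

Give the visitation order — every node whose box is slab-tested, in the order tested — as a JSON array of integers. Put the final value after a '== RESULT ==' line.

Traverse from the root:
N0 x:[33,45] y:[8,44] z:[31,64] -> hit [33,44], descend [12, 14]
  N12 x:[36,45] y:[18,38] z:[31,60] -> hit [36,38], descend [5, 9]
    N5 x:[125/3,45] y:[21,38] z:[43,60] -> miss, prune
    N9 x:[36,112/3] y:[18,33] z:[31,42] -> miss, prune
  N14 x:[33,110/3] y:[8,44] z:[34,64] -> hit [34,110/3], descend [3, 11]
    N3 x:[33,103/3] y:[8,38] z:[34,64] -> hit [34,103/3], descend [6, 10]
      N6 x:[33,103/3] y:[35,38] z:[61,64] -> miss, prune
      N10 x:[33,103/3] y:[8,13] z:[34,36] -> miss, prune
    N11 x:[106/3,110/3] y:[35,44] z:[34,41] -> hit [106/3,110/3], descend [2, 13]
      N2 x:[106/3,110/3] y:[42,44] z:[37,41] -> miss, prune
      N13 x:[36,110/3] y:[35,39] z:[34,36] -> hit [36,36] leaf, test {P6@t=36}

11 AABB tests over nodes [0, 12, 5, 9, 14, 3, 6, 10, 11, 2, 13]; 1 leaf entered; closest P6.

== RESULT ==
[0, 12, 5, 9, 14, 3, 6, 10, 11, 2, 13]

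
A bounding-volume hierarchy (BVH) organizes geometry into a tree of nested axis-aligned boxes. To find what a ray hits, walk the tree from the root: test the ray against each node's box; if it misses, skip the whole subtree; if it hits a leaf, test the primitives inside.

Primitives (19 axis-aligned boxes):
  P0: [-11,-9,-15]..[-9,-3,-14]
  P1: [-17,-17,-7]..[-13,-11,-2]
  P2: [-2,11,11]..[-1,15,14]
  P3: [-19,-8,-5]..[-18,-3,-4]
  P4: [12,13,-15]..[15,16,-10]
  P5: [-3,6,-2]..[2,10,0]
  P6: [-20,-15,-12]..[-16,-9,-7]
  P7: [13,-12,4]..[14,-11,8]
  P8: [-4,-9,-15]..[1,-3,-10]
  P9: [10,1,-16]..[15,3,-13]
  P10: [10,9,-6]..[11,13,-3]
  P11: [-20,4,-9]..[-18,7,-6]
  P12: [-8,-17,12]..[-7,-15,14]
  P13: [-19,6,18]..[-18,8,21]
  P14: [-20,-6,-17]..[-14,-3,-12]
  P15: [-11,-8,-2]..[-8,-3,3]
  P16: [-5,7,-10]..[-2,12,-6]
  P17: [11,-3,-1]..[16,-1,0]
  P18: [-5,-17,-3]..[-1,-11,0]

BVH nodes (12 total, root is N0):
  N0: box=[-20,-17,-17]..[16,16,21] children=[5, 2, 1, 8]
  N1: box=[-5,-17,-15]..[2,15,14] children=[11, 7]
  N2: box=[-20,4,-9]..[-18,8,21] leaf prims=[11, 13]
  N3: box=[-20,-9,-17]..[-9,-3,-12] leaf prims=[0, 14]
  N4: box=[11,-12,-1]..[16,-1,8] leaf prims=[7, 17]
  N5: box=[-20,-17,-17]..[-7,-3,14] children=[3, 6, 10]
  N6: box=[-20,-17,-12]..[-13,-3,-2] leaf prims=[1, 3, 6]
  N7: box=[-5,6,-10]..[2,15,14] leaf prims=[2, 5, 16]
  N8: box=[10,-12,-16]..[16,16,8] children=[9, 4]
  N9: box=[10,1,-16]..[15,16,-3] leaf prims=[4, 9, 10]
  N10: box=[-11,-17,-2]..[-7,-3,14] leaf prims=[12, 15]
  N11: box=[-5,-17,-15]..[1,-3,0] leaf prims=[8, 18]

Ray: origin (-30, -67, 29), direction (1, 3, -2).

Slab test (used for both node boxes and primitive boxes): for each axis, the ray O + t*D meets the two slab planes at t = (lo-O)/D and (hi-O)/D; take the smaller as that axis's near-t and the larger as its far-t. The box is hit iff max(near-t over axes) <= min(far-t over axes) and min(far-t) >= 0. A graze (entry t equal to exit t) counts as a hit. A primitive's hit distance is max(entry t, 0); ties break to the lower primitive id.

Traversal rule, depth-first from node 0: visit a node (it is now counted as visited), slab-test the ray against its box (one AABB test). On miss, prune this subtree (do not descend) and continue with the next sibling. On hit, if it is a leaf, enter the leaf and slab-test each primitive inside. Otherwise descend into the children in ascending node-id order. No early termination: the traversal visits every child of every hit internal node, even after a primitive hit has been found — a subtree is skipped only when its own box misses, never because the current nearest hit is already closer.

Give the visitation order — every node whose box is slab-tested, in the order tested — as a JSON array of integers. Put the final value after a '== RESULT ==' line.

Trace the traversal:
N0 x:[10,46] y:[50/3,83/3] z:[4,23] -> hit [50/3,23], descend [1, 2, 5, 8]
  N1 x:[25,32] y:[50/3,82/3] z:[15/2,22] -> miss, prune
  N2 x:[10,12] y:[71/3,25] z:[4,19] -> miss, prune
  N5 x:[10,23] y:[50/3,64/3] z:[15/2,23] -> hit [50/3,64/3], descend [3, 6, 10]
    N3 x:[10,21] y:[58/3,64/3] z:[41/2,23] -> hit [41/2,21] leaf, test {P0(miss), P14(miss)}
    N6 x:[10,17] y:[50/3,64/3] z:[31/2,41/2] -> hit [50/3,17] leaf, test {P1@t=50/3, P3(miss), P6(miss)}
    N10 x:[19,23] y:[50/3,64/3] z:[15/2,31/2] -> miss, prune
  N8 x:[40,46] y:[55/3,83/3] z:[21/2,45/2] -> miss, prune

Visited [0, 1, 2, 5, 3, 6, 10, 8]. Tests: 8 box, 2 leaf. Nearest: P1.

== RESULT ==
[0, 1, 2, 5, 3, 6, 10, 8]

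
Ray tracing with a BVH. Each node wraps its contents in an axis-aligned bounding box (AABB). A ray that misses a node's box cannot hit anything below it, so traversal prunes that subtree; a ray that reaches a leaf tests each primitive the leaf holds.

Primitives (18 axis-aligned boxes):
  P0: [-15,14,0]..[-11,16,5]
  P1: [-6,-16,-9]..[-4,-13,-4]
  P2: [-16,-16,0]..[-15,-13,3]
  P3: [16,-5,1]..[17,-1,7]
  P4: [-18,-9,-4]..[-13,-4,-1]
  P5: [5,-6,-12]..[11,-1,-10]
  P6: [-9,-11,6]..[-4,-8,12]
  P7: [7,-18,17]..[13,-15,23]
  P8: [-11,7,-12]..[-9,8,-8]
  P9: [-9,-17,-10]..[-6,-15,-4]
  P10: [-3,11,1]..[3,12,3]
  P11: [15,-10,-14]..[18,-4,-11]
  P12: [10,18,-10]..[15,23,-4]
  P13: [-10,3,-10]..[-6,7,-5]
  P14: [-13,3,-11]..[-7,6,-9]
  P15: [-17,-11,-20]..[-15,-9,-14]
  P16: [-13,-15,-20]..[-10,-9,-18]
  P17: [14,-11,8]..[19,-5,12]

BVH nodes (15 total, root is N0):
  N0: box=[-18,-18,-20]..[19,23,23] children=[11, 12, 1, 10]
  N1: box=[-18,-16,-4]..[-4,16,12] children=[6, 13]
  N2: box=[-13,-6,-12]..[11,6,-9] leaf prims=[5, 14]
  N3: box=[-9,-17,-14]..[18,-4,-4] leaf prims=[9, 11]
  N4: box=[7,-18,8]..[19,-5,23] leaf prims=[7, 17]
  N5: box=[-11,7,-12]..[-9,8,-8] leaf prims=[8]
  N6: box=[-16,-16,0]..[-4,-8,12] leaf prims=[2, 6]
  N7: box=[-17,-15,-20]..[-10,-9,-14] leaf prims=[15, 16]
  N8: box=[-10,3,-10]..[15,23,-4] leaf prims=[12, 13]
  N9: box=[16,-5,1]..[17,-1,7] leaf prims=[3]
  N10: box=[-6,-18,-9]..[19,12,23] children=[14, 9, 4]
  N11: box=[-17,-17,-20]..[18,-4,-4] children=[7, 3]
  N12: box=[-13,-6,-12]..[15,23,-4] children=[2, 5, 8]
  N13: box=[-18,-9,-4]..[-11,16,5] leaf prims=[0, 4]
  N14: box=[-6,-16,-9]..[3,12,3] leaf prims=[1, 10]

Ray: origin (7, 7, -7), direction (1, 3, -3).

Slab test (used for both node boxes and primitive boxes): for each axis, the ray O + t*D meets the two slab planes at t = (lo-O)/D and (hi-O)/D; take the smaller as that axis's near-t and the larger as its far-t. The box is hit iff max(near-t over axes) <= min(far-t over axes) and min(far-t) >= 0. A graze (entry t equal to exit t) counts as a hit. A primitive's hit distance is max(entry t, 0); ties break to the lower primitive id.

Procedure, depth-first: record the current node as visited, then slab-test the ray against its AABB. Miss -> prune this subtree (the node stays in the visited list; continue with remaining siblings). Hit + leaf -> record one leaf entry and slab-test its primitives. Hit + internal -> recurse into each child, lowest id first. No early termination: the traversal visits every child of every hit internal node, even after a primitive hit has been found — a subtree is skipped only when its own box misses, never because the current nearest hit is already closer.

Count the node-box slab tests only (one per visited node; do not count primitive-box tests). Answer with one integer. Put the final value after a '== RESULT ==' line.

Trace the traversal:
N0 x:[-25,12] y:[-25/3,16/3] z:[-10,13/3] -> hit [-25/3,13/3], descend [1, 10, 11, 12]
  N1 x:[-25,-11] y:[-23/3,3] z:[-19/3,-1] -> miss, prune
  N10 x:[-13,12] y:[-25/3,5/3] z:[-10,2/3] -> hit [-25/3,2/3], descend [4, 9, 14]
    N4 x:[0,12] y:[-25/3,-4] z:[-10,-5] -> miss, prune
    N9 x:[9,10] y:[-4,-8/3] z:[-14/3,-8/3] -> miss, prune
    N14 x:[-13,-4] y:[-23/3,5/3] z:[-10/3,2/3] -> miss, prune
  N11 x:[-24,11] y:[-8,-11/3] z:[-1,13/3] -> miss, prune
  N12 x:[-20,8] y:[-13/3,16/3] z:[-1,5/3] -> hit [-1,5/3], descend [2, 5, 8]
    N2 x:[-20,4] y:[-13/3,-1/3] z:[2/3,5/3] -> miss, prune
    N5 x:[-18,-16] y:[0,1/3] z:[1/3,5/3] -> miss, prune
    N8 x:[-17,8] y:[-4/3,16/3] z:[-1,1] -> hit [-1,1] leaf, test {P12(miss), P13(miss)}

Summary -> nodes [0, 1, 10, 4, 9, 14, 11, 12, 2, 5, 8]; box-tests=11; leaf-entries=1; first=miss

== RESULT ==
11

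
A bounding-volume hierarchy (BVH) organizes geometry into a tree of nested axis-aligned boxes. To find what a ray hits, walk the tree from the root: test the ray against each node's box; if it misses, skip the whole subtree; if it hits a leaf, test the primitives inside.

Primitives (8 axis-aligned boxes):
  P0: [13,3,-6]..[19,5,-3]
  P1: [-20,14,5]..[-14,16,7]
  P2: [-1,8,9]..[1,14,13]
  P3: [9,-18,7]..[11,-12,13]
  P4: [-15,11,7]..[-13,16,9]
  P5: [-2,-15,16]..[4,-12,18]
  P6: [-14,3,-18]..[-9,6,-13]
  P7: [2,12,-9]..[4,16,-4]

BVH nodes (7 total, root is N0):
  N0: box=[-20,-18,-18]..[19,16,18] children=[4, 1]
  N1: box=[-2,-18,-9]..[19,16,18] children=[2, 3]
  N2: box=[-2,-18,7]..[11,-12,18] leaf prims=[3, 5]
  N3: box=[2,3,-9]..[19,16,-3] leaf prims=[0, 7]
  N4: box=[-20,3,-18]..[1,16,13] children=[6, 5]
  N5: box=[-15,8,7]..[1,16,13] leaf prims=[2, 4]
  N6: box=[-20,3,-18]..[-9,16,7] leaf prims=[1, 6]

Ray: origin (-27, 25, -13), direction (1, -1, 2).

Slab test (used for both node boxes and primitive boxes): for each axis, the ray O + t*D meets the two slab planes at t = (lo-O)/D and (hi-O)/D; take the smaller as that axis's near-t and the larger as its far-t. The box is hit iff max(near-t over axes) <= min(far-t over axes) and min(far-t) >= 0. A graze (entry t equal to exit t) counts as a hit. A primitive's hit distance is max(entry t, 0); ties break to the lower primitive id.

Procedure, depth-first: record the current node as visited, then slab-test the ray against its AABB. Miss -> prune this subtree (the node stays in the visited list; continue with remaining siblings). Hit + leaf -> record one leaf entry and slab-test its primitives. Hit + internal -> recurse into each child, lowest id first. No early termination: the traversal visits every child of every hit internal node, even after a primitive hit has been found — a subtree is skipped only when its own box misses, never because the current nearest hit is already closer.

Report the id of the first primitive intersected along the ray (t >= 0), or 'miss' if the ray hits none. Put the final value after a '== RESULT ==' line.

Traverse from the root:
N0 x:[7,46] y:[9,43] z:[-5/2,31/2] -> hit [9,31/2], descend [1, 4]
  N1 x:[25,46] y:[9,43] z:[2,31/2] -> miss, prune
  N4 x:[7,28] y:[9,22] z:[-5/2,13] -> hit [9,13], descend [5, 6]
    N5 x:[12,28] y:[9,17] z:[10,13] -> hit [12,13] leaf, test {P2(miss), P4(miss)}
    N6 x:[7,18] y:[9,22] z:[-5/2,10] -> hit [9,10] leaf, test {P1@t=9, P6(miss)}

Summary -> nodes [0, 1, 4, 5, 6]; box-tests=5; leaf-entries=2; first=P1

== RESULT ==
1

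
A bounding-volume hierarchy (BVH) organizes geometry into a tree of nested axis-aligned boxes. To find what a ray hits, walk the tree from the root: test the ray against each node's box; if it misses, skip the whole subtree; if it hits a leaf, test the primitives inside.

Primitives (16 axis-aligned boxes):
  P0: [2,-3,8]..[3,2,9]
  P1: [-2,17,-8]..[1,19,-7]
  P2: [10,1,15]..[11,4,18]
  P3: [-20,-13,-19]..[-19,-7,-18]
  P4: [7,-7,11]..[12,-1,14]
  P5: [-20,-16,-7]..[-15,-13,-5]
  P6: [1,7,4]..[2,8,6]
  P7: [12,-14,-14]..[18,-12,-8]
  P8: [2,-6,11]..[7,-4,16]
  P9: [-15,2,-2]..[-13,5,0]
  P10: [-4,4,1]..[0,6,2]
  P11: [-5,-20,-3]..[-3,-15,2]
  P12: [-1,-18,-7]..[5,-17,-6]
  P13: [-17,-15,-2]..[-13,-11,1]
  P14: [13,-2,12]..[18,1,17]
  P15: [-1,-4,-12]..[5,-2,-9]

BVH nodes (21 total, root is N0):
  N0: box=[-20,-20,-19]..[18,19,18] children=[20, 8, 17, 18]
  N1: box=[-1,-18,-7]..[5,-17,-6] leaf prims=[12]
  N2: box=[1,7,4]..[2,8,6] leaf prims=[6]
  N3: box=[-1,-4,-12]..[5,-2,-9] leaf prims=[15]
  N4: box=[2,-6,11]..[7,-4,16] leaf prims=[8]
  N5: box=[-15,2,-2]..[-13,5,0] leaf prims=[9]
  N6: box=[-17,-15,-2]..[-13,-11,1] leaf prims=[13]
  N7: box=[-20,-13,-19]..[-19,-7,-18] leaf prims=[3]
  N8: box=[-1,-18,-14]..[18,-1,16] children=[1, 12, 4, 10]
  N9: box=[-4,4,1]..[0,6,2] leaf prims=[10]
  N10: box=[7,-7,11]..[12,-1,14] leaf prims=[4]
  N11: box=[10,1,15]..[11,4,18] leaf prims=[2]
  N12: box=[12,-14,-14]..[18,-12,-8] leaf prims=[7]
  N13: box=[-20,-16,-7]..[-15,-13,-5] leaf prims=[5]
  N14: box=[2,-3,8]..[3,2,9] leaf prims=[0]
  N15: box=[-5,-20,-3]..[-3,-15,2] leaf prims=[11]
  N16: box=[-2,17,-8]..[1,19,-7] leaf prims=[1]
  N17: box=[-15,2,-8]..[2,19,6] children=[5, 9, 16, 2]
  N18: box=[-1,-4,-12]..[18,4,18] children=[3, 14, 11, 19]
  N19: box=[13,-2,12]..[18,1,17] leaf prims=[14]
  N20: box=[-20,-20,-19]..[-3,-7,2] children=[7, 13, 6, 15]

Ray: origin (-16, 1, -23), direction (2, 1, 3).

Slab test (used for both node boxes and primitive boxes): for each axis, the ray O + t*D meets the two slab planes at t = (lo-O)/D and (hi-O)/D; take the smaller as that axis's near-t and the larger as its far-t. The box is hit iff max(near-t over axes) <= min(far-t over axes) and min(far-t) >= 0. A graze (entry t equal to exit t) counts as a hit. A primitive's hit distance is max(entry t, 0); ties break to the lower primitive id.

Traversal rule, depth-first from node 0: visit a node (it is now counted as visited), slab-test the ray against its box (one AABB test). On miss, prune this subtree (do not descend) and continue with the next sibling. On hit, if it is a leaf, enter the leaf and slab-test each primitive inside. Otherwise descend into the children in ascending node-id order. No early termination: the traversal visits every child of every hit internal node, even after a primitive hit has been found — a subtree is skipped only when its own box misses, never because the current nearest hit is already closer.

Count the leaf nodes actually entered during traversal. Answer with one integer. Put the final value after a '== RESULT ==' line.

Walk:
N0 x:[-2,17] y:[-21,18] z:[4/3,41/3] -> hit [4/3,41/3], descend [8, 17, 18, 20]
  N8 x:[15/2,17] y:[-19,-2] z:[3,13] -> miss, prune
  N17 x:[1/2,9] y:[1,18] z:[5,29/3] -> hit [5,9], descend [2, 5, 9, 16]
    N2 x:[17/2,9] y:[6,7] z:[9,29/3] -> miss, prune
    N5 x:[1/2,3/2] y:[1,4] z:[7,23/3] -> miss, prune
    N9 x:[6,8] y:[3,5] z:[8,25/3] -> miss, prune
    N16 x:[7,17/2] y:[16,18] z:[5,16/3] -> miss, prune
  N18 x:[15/2,17] y:[-5,3] z:[11/3,41/3] -> miss, prune
  N20 x:[-2,13/2] y:[-21,-8] z:[4/3,25/3] -> miss, prune

Visited [0, 8, 17, 2, 5, 9, 16, 18, 20]. Tests: 9 box, 0 leaf. Nearest: miss.

== RESULT ==
0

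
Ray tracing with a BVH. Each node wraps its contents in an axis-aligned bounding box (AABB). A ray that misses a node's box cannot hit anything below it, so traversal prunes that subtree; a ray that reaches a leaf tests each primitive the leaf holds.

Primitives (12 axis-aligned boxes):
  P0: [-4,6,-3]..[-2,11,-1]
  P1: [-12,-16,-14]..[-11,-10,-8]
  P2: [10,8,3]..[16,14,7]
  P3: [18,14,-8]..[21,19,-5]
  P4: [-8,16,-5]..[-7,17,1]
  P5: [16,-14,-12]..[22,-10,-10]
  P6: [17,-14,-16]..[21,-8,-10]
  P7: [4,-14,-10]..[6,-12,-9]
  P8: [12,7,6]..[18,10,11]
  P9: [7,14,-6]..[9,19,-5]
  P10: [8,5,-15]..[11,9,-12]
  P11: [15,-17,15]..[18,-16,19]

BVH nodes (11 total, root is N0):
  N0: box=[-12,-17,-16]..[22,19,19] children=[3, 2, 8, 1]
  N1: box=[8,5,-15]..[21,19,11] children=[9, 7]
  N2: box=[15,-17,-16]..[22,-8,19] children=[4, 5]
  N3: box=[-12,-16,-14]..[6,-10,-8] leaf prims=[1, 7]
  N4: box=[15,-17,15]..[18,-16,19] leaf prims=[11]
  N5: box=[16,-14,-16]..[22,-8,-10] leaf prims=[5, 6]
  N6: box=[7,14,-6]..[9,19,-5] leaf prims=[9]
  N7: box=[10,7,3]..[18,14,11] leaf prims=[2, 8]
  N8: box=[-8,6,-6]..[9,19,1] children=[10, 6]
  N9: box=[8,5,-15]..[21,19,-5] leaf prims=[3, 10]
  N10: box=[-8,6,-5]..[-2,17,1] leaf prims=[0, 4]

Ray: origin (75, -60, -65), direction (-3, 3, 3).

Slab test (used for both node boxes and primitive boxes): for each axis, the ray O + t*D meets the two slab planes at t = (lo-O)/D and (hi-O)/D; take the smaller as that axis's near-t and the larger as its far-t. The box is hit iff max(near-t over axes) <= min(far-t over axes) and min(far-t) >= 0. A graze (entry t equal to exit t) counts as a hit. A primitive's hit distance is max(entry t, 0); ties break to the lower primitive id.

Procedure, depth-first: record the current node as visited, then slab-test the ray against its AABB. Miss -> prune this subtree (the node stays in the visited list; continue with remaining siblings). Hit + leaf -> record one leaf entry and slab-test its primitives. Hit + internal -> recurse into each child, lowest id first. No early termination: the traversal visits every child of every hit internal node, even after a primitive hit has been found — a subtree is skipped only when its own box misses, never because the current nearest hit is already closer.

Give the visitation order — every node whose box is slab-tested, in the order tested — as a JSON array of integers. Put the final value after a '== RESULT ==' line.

Walk:
N0 x:[53/3,29] y:[43/3,79/3] z:[49/3,28] -> hit [53/3,79/3], descend [1, 2, 3, 8]
  N1 x:[18,67/3] y:[65/3,79/3] z:[50/3,76/3] -> hit [65/3,67/3], descend [7, 9]
    N7 x:[19,65/3] y:[67/3,74/3] z:[68/3,76/3] -> miss, prune
    N9 x:[18,67/3] y:[65/3,79/3] z:[50/3,20] -> miss, prune
  N2 x:[53/3,20] y:[43/3,52/3] z:[49/3,28] -> miss, prune
  N3 x:[23,29] y:[44/3,50/3] z:[17,19] -> miss, prune
  N8 x:[22,83/3] y:[22,79/3] z:[59/3,22] -> hit [22,22], descend [6, 10]
    N6 x:[22,68/3] y:[74/3,79/3] z:[59/3,20] -> miss, prune
    N10 x:[77/3,83/3] y:[22,77/3] z:[20,22] -> miss, prune

Summary -> nodes [0, 1, 7, 9, 2, 3, 8, 6, 10]; box-tests=9; leaf-entries=0; first=miss

== RESULT ==
[0, 1, 7, 9, 2, 3, 8, 6, 10]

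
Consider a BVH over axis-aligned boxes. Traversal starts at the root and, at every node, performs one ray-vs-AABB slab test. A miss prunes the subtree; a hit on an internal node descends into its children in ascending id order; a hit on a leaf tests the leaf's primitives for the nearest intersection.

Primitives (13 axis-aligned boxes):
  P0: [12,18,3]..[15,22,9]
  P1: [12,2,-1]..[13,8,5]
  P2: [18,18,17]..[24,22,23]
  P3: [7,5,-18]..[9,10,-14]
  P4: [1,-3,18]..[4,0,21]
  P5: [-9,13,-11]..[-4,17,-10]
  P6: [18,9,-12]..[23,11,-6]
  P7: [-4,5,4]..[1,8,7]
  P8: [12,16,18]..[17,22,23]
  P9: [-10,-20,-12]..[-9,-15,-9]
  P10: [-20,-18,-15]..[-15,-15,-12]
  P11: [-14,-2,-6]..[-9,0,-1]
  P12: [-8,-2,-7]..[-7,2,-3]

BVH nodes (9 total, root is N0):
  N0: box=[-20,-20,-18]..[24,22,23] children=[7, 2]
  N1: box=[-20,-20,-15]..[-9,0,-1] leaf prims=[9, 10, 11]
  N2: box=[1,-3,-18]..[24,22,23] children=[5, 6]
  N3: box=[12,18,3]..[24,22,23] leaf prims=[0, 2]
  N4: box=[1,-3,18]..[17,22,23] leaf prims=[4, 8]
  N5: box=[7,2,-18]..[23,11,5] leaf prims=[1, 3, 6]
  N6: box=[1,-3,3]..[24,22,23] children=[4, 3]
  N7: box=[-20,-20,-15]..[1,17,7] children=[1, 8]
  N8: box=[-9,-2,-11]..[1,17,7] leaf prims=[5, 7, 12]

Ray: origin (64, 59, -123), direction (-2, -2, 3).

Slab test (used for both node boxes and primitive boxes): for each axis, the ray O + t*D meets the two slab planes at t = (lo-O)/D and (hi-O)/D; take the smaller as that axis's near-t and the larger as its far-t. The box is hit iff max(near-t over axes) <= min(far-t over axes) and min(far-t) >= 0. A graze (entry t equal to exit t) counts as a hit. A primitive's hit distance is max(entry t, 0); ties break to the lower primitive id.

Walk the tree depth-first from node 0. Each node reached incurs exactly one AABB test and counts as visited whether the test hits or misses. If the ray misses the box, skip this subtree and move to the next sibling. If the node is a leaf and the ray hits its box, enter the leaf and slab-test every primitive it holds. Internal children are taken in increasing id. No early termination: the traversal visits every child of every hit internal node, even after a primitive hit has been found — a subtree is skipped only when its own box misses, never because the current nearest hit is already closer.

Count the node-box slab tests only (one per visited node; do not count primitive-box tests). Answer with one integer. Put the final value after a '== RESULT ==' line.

Trace the traversal:
N0 x:[20,42] y:[37/2,79/2] z:[35,146/3] -> hit [35,79/2], descend [2, 7]
  N2 x:[20,63/2] y:[37/2,31] z:[35,146/3] -> miss, prune
  N7 x:[63/2,42] y:[21,79/2] z:[36,130/3] -> hit [36,79/2], descend [1, 8]
    N1 x:[73/2,42] y:[59/2,79/2] z:[36,122/3] -> hit [73/2,79/2] leaf, test {P9@t=37, P10(miss), P11(miss)}
    N8 x:[63/2,73/2] y:[21,61/2] z:[112/3,130/3] -> miss, prune

Visited [0, 2, 7, 1, 8]. Tests: 5 box, 1 leaf. Nearest: P9.

== RESULT ==
5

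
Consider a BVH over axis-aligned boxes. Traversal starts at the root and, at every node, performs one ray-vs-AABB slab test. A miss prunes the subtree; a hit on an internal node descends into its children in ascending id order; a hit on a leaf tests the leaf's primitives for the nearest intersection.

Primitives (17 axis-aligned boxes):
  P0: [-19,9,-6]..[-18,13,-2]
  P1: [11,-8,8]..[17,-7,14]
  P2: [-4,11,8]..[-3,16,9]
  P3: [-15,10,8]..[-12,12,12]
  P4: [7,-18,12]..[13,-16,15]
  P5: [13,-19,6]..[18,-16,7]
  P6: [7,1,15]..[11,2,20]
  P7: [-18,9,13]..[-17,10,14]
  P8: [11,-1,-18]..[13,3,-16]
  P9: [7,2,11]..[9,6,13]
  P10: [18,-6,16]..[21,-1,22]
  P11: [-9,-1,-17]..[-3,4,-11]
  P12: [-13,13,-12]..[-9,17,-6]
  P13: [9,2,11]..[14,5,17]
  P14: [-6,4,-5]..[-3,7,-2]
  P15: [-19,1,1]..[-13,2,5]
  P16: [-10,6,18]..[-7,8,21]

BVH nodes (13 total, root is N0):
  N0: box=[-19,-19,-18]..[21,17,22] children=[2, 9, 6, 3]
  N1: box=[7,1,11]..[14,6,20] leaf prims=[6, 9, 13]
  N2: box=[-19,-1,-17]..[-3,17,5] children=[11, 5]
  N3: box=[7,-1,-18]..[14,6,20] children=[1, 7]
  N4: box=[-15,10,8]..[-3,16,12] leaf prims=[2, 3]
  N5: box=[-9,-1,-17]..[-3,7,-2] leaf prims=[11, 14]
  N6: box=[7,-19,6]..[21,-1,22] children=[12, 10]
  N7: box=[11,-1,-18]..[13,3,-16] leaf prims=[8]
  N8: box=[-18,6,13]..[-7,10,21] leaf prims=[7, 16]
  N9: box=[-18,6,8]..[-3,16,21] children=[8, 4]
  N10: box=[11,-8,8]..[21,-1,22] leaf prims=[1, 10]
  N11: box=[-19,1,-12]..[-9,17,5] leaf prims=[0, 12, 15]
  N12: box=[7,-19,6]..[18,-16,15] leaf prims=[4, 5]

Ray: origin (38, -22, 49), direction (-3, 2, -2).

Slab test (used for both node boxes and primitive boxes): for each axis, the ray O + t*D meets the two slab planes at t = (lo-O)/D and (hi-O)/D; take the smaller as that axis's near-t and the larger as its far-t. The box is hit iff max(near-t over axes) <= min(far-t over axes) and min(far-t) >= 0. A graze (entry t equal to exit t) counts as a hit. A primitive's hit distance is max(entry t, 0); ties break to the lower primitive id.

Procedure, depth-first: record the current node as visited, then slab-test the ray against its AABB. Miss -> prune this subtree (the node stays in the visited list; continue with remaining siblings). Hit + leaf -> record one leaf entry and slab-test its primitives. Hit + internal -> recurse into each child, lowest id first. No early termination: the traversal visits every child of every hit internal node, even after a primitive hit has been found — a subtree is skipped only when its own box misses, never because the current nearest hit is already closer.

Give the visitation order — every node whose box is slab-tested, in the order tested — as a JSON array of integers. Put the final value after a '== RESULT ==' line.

Trace the traversal:
N0 x:[17/3,19] y:[3/2,39/2] z:[27/2,67/2] -> hit [27/2,19], descend [2, 3, 6, 9]
  N2 x:[41/3,19] y:[21/2,39/2] z:[22,33] -> miss, prune
  N3 x:[8,31/3] y:[21/2,14] z:[29/2,67/2] -> miss, prune
  N6 x:[17/3,31/3] y:[3/2,21/2] z:[27/2,43/2] -> miss, prune
  N9 x:[41/3,56/3] y:[14,19] z:[14,41/2] -> hit [14,56/3], descend [4, 8]
    N4 x:[41/3,53/3] y:[16,19] z:[37/2,41/2] -> miss, prune
    N8 x:[15,56/3] y:[14,16] z:[14,18] -> hit [15,16] leaf, test {P7(miss), P16@t=15}

Summary -> nodes [0, 2, 3, 6, 9, 4, 8]; box-tests=7; leaf-entries=1; first=P16

== RESULT ==
[0, 2, 3, 6, 9, 4, 8]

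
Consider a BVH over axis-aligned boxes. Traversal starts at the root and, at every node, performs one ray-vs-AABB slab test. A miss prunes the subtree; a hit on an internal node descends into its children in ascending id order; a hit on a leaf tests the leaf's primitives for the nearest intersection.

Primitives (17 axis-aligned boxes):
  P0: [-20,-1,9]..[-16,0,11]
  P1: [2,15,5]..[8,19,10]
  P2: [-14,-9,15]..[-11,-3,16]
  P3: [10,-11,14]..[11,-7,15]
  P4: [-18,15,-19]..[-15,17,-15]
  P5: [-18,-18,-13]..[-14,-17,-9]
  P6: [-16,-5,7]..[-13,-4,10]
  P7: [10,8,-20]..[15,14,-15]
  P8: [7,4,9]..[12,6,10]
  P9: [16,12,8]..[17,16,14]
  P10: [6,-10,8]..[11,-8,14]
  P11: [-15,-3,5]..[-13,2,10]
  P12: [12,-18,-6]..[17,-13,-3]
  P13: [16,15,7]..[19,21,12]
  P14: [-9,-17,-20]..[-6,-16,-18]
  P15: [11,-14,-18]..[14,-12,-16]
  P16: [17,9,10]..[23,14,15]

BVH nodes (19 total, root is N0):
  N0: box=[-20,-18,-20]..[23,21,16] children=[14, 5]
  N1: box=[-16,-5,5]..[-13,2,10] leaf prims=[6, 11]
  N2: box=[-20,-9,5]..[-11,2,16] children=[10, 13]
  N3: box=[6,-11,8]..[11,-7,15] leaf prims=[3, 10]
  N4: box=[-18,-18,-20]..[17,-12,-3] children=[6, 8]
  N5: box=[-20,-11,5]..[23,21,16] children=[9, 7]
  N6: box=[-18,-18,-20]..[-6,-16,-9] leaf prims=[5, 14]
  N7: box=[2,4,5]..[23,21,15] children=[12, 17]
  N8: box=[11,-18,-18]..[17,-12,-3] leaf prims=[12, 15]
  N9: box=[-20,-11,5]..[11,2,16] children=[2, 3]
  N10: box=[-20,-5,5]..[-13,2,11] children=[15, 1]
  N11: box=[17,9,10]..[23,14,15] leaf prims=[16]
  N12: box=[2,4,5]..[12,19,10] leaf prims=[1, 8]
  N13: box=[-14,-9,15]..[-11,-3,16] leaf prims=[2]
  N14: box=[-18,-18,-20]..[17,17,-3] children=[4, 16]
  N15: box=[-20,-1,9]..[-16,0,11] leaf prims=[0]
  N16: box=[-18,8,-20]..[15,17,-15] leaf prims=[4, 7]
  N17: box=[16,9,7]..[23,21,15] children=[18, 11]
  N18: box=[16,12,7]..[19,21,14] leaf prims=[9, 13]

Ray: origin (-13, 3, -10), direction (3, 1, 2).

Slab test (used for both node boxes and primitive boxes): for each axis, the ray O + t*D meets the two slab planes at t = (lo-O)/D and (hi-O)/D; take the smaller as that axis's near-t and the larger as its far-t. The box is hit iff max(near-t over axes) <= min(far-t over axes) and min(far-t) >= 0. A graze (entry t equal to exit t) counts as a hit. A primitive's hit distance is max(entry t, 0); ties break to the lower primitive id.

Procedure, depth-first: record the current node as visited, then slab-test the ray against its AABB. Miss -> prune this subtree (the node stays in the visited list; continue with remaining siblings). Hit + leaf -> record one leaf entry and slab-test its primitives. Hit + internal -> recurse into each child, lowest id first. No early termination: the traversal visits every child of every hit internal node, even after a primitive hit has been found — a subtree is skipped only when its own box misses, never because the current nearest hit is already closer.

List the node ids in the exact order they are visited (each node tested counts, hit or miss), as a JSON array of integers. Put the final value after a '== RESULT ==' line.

Walk:
N0 x:[-7/3,12] y:[-21,18] z:[-5,13] -> hit [-7/3,12], descend [5, 14]
  N5 x:[-7/3,12] y:[-14,18] z:[15/2,13] -> hit [15/2,12], descend [7, 9]
    N7 x:[5,12] y:[1,18] z:[15/2,25/2] -> hit [15/2,12], descend [12, 17]
      N12 x:[5,25/3] y:[1,16] z:[15/2,10] -> hit [15/2,25/3] leaf, test {P1(miss), P8(miss)}
      N17 x:[29/3,12] y:[6,18] z:[17/2,25/2] -> hit [29/3,12], descend [11, 18]
        N11 x:[10,12] y:[6,11] z:[10,25/2] -> hit [10,11] leaf, test {P16@t=10}
        N18 x:[29/3,32/3] y:[9,18] z:[17/2,12] -> hit [29/3,32/3] leaf, test {P9@t=29/3, P13(miss)}
    N9 x:[-7/3,8] y:[-14,-1] z:[15/2,13] -> miss, prune
  N14 x:[-5/3,10] y:[-21,14] z:[-5,7/2] -> hit [-5/3,7/2], descend [4, 16]
    N4 x:[-5/3,10] y:[-21,-15] z:[-5,7/2] -> miss, prune
    N16 x:[-5/3,28/3] y:[5,14] z:[-5,-5/2] -> miss, prune

11 AABB tests over nodes [0, 5, 7, 12, 17, 11, 18, 9, 14, 4, 16]; 3 leaves entered; closest P9.

== RESULT ==
[0, 5, 7, 12, 17, 11, 18, 9, 14, 4, 16]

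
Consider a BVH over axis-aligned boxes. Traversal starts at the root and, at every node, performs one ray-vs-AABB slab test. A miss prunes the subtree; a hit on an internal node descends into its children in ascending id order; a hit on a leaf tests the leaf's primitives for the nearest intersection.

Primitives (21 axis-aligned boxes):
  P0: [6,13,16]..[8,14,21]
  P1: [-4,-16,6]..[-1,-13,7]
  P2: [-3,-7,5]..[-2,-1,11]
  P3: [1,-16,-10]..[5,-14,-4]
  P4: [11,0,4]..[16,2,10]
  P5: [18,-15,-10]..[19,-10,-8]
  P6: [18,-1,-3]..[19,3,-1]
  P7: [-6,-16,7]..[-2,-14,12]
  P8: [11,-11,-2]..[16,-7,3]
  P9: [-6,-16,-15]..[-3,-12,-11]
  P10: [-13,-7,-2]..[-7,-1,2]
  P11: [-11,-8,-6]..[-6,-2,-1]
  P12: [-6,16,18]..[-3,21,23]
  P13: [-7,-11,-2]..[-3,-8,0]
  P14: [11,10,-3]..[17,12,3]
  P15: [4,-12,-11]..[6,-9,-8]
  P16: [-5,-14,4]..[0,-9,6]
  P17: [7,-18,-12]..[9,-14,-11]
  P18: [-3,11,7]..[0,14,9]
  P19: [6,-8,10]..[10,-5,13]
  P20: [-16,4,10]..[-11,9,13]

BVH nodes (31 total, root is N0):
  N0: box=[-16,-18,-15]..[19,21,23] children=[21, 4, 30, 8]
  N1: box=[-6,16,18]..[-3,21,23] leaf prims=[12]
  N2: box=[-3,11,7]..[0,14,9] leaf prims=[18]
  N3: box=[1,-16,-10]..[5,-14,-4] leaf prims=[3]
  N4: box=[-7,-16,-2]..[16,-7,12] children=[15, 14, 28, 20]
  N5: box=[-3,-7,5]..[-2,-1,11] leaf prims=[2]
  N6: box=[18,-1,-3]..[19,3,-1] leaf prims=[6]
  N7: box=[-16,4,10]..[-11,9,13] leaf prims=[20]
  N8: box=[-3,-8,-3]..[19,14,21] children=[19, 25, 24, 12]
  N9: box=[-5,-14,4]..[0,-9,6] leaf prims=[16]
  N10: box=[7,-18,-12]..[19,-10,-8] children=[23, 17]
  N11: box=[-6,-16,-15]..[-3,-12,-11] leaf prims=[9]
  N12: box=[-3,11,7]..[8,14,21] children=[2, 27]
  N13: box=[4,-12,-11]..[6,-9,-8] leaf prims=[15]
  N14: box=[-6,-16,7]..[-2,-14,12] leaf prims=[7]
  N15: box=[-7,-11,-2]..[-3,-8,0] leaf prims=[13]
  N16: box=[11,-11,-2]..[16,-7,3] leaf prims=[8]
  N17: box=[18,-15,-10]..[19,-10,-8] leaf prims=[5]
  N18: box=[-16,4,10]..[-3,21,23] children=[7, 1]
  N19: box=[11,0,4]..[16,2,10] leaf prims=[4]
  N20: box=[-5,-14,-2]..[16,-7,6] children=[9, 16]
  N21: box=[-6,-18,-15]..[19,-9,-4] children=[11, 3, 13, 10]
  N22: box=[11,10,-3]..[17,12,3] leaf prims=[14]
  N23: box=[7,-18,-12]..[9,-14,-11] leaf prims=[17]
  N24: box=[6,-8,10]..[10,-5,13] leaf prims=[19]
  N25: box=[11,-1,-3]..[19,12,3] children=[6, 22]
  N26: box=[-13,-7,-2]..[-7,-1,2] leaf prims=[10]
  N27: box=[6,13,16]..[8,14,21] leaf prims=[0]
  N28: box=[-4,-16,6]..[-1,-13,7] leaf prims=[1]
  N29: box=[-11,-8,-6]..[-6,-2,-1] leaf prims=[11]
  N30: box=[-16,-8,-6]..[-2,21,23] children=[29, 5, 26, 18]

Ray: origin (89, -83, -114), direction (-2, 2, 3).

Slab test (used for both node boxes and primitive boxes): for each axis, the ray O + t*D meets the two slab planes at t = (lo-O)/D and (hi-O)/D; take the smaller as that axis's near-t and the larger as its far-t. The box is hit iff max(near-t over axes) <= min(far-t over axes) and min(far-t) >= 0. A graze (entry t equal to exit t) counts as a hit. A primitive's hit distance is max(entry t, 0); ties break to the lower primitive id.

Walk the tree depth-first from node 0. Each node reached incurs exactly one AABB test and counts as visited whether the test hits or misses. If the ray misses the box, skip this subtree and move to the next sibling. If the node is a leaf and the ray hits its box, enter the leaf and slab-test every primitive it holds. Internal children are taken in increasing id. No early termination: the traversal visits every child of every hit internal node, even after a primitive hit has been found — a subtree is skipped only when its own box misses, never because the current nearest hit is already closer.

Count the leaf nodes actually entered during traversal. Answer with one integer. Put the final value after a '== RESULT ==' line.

Trace the traversal:
N0 x:[35,105/2] y:[65/2,52] z:[33,137/3] -> hit [35,137/3], descend [4, 8, 21, 30]
  N4 x:[73/2,48] y:[67/2,38] z:[112/3,42] -> hit [112/3,38], descend [14, 15, 20, 28]
    N14 x:[91/2,95/2] y:[67/2,69/2] z:[121/3,42] -> miss, prune
    N15 x:[46,48] y:[36,75/2] z:[112/3,38] -> miss, prune
    N20 x:[73/2,47] y:[69/2,38] z:[112/3,40] -> hit [112/3,38], descend [9, 16]
      N9 x:[89/2,47] y:[69/2,37] z:[118/3,40] -> miss, prune
      N16 x:[73/2,39] y:[36,38] z:[112/3,39] -> hit [112/3,38] leaf, test {P8@t=112/3}
    N28 x:[45,93/2] y:[67/2,35] z:[40,121/3] -> miss, prune
  N8 x:[35,46] y:[75/2,97/2] z:[37,45] -> hit [75/2,45], descend [12, 19, 24, 25]
    N12 x:[81/2,46] y:[47,97/2] z:[121/3,45] -> miss, prune
    N19 x:[73/2,39] y:[83/2,85/2] z:[118/3,124/3] -> miss, prune
    N24 x:[79/2,83/2] y:[75/2,39] z:[124/3,127/3] -> miss, prune
    N25 x:[35,39] y:[41,95/2] z:[37,39] -> miss, prune
  N21 x:[35,95/2] y:[65/2,37] z:[33,110/3] -> hit [35,110/3], descend [3, 10, 11, 13]
    N3 x:[42,44] y:[67/2,69/2] z:[104/3,110/3] -> miss, prune
    N10 x:[35,41] y:[65/2,73/2] z:[34,106/3] -> hit [35,106/3], descend [17, 23]
      N17 x:[35,71/2] y:[34,73/2] z:[104/3,106/3] -> hit [35,106/3] leaf, test {P5@t=35}
      N23 x:[40,41] y:[65/2,69/2] z:[34,103/3] -> miss, prune
    N11 x:[46,95/2] y:[67/2,71/2] z:[33,103/3] -> miss, prune
    N13 x:[83/2,85/2] y:[71/2,37] z:[103/3,106/3] -> miss, prune
  N30 x:[91/2,105/2] y:[75/2,52] z:[36,137/3] -> hit [91/2,137/3], descend [5, 18, 26, 29]
    N5 x:[91/2,46] y:[38,41] z:[119/3,125/3] -> miss, prune
    N18 x:[46,105/2] y:[87/2,52] z:[124/3,137/3] -> miss, prune
    N26 x:[48,51] y:[38,41] z:[112/3,116/3] -> miss, prune
    N29 x:[95/2,50] y:[75/2,81/2] z:[36,113/3] -> miss, prune

Visited [0, 4, 14, 15, 20, 9, 16, 28, 8, 12, 19, 24, 25, 21, 3, 10, 17, 23, 11, 13, 30, 5, 18, 26, 29]. Tests: 25 box, 2 leaf. Nearest: P5.

== RESULT ==
2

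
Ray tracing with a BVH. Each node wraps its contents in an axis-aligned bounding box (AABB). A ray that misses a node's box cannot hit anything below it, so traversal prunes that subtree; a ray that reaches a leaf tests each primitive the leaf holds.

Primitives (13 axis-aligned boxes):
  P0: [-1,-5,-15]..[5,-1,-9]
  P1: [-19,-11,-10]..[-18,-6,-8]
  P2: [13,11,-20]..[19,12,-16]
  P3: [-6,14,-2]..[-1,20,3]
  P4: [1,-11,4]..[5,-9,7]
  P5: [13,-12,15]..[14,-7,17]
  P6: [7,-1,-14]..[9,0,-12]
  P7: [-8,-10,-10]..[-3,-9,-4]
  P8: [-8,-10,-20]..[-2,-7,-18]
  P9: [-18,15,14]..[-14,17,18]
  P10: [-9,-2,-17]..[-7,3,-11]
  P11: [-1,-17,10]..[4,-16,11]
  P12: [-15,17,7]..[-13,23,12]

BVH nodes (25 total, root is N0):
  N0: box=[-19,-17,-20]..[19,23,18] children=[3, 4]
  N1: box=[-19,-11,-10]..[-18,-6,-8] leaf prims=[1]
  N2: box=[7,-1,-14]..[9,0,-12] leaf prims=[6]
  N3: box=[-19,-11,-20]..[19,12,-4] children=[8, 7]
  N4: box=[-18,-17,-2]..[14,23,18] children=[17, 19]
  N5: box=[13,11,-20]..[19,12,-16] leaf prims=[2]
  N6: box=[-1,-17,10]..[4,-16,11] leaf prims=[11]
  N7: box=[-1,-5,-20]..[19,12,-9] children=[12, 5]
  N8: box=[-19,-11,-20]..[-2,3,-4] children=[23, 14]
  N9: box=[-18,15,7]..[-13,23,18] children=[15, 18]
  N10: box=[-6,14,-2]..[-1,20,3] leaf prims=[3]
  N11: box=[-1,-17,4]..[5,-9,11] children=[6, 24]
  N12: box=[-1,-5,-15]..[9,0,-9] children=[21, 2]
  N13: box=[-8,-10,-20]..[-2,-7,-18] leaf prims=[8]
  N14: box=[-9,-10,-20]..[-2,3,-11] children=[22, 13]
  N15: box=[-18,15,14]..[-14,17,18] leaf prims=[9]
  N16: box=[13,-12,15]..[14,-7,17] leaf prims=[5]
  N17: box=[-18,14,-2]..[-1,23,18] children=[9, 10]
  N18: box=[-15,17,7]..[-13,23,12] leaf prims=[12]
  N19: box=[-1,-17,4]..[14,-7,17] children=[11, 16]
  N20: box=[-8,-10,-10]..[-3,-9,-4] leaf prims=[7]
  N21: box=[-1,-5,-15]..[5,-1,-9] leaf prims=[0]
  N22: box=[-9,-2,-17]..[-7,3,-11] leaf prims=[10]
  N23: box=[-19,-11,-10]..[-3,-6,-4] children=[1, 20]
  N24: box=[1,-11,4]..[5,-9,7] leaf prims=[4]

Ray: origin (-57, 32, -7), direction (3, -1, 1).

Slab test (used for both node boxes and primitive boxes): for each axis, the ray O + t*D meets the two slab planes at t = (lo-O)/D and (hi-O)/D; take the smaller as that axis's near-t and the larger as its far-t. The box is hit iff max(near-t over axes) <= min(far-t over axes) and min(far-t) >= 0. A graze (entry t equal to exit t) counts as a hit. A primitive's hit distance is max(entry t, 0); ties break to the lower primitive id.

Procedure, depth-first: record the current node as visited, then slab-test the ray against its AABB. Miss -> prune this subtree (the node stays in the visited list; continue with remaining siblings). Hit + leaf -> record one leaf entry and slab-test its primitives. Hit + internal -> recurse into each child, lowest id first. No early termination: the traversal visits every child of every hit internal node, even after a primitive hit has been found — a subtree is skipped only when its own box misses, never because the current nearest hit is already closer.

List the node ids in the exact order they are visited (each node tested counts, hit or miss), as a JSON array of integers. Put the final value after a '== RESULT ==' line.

Trace the traversal:
N0 x:[38/3,76/3] y:[9,49] z:[-13,25] -> hit [38/3,25], descend [3, 4]
  N3 x:[38/3,76/3] y:[20,43] z:[-13,3] -> miss, prune
  N4 x:[13,71/3] y:[9,49] z:[5,25] -> hit [13,71/3], descend [17, 19]
    N17 x:[13,56/3] y:[9,18] z:[5,25] -> hit [13,18], descend [9, 10]
      N9 x:[13,44/3] y:[9,17] z:[14,25] -> hit [14,44/3], descend [15, 18]
        N15 x:[13,43/3] y:[15,17] z:[21,25] -> miss, prune
        N18 x:[14,44/3] y:[9,15] z:[14,19] -> hit [14,44/3] leaf, test {P12@t=14}
      N10 x:[17,56/3] y:[12,18] z:[5,10] -> miss, prune
    N19 x:[56/3,71/3] y:[39,49] z:[11,24] -> miss, prune

9 AABB tests over nodes [0, 3, 4, 17, 9, 15, 18, 10, 19]; 1 leaf entered; closest P12.

== RESULT ==
[0, 3, 4, 17, 9, 15, 18, 10, 19]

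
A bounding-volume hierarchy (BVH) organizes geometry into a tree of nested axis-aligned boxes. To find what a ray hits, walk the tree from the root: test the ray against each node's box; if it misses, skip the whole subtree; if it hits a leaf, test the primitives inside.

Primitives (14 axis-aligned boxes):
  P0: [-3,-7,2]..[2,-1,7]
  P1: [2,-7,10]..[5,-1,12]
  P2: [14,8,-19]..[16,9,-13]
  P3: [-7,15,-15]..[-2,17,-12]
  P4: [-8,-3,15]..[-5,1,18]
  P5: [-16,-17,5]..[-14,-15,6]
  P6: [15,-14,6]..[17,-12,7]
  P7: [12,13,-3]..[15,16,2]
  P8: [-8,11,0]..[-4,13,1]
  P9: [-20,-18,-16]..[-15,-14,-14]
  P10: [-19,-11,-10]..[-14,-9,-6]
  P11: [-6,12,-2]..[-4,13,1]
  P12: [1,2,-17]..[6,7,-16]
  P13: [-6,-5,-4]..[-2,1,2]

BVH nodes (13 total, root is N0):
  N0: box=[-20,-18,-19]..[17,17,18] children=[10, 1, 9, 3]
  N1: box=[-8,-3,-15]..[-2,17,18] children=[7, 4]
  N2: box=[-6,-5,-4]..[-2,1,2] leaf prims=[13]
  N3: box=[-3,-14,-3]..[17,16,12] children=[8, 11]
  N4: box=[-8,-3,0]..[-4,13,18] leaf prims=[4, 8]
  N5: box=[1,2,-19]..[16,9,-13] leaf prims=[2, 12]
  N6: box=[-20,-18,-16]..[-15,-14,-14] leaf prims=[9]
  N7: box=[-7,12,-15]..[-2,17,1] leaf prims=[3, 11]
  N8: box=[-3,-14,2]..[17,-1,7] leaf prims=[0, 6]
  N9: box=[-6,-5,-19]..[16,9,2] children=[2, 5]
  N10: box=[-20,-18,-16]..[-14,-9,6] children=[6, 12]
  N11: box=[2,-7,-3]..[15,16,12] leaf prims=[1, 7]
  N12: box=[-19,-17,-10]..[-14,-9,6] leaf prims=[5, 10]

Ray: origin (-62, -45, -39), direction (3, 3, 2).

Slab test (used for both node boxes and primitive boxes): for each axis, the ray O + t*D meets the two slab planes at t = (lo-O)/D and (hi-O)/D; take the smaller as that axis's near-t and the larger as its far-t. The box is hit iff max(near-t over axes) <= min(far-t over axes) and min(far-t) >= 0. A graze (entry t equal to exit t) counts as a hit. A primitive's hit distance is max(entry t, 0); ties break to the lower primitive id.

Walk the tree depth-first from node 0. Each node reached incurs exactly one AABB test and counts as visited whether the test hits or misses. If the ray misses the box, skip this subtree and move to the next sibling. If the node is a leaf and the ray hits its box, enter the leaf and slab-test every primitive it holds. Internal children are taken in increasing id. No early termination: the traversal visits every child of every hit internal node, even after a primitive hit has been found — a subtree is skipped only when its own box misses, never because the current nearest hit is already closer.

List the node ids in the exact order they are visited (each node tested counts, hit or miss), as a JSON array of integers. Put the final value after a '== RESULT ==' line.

Trace the traversal:
N0 x:[14,79/3] y:[9,62/3] z:[10,57/2] -> hit [14,62/3], descend [1, 3, 9, 10]
  N1 x:[18,20] y:[14,62/3] z:[12,57/2] -> hit [18,20], descend [4, 7]
    N4 x:[18,58/3] y:[14,58/3] z:[39/2,57/2] -> miss, prune
    N7 x:[55/3,20] y:[19,62/3] z:[12,20] -> hit [19,20] leaf, test {P3(miss), P11@t=19}
  N3 x:[59/3,79/3] y:[31/3,61/3] z:[18,51/2] -> hit [59/3,61/3], descend [8, 11]
    N8 x:[59/3,79/3] y:[31/3,44/3] z:[41/2,23] -> miss, prune
    N11 x:[64/3,77/3] y:[38/3,61/3] z:[18,51/2] -> miss, prune
  N9 x:[56/3,26] y:[40/3,18] z:[10,41/2] -> miss, prune
  N10 x:[14,16] y:[9,12] z:[23/2,45/2] -> miss, prune

order=[0, 1, 4, 7, 3, 8, 11, 9, 10]  |boxes|=9  |leaves|=1  hit=P11

== RESULT ==
[0, 1, 4, 7, 3, 8, 11, 9, 10]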